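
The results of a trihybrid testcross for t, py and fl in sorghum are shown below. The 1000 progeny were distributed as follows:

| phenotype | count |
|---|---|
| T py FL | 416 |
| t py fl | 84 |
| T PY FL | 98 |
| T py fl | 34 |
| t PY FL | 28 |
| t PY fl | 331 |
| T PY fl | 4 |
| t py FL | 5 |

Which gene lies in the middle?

The two most frequent reciprocal classes, t PY fl and T py FL, are the parental types, so the F1 was t PY fl / T py FL.
The two rarest classes, T PY fl and t py FL, are the double crossovers. Comparing them with the parentals, only the t allele has switched, so t is the middle locus and the order is fl – t – py.

t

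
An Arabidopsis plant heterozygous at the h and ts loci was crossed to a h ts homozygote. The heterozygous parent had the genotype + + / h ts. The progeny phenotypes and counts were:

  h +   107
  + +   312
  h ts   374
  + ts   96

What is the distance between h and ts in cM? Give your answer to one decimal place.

The recombinant classes are + ts and h +: 96 + 107 = 203.
Recombination frequency = 203/889 = 0.2283 ≈ 22.8%, i.e. 22.8 cM.

22.8 cM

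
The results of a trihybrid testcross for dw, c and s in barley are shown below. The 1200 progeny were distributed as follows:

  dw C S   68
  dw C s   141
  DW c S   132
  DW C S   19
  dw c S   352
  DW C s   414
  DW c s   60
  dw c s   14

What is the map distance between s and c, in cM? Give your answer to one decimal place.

13.4 cM

The two most frequent reciprocal classes, dw c S and DW C s, are the parental types, so the F1 was dw c S / DW C s.
The two rarest classes, dw c s and DW C S, are the double crossovers. Comparing them with the parentals, only the s allele has switched, so s is the middle locus and the order is c – s – dw.
Crossovers in the c–s interval produce the single-crossover classes dw C S and DW c s (68 + 60 = 128) plus the double crossovers (33).
RF(c–s) = (128 + 33) / 1200 = 161/1200 = 0.1342 → 13.4 cM.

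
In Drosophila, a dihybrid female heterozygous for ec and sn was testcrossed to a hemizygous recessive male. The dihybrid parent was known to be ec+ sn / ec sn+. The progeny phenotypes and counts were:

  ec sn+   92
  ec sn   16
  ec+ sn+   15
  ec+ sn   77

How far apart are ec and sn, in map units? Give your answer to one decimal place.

15.5 map units

The recombinant classes are ec+ sn+ and ec sn: 15 + 16 = 31.
Recombination frequency = 31/200 = 0.1550 ≈ 15.5%, i.e. 15.5 map units.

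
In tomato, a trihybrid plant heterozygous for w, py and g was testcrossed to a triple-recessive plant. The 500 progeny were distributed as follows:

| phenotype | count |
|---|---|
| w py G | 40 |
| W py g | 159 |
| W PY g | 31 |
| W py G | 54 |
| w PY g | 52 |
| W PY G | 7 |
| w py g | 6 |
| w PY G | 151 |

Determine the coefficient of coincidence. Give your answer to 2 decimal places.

The two most frequent reciprocal classes, W py g and w PY G, are the parental types, so the F1 was W py g / w PY G.
The two rarest classes, w py g and W PY G, are the double crossovers. Comparing them with the parentals, only the w allele has switched, so w is the middle locus and the order is py – w – g.
py–w: (71 + 13)/500 = 0.1680; w–g: (106 + 13)/500 = 0.2380.
Expected DCO frequency = 0.1680 × 0.2380 ≈ 0.03998; observed = 13/500 ≈ 0.02600.
Coefficient of coincidence = 0.02600/0.03998 ≈ 0.65.

0.65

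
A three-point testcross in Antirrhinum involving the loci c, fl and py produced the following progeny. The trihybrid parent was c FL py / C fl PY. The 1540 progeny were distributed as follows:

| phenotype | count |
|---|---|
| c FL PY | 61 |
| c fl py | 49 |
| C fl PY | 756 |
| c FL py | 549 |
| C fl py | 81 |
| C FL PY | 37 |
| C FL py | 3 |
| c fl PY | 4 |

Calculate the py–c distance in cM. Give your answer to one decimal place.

The two rarest classes, C FL py and c fl PY, are the double crossovers. Comparing them with the parentals, only the c allele has switched, so c is the middle locus and the order is py – c – fl.
Crossovers in the py–c interval produce the single-crossover classes c FL PY and C fl py (61 + 81 = 142) plus the double crossovers (7).
RF(py–c) = (142 + 7) / 1540 = 149/1540 = 0.0968 → 9.7 cM.

9.7 cM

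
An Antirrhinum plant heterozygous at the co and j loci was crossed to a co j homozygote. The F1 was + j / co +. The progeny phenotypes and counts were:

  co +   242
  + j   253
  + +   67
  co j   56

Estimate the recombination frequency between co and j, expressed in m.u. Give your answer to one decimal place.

The recombinant classes are + + and co j: 67 + 56 = 123.
Recombination frequency = 123/618 = 0.1990 ≈ 19.9%, i.e. 19.9 m.u.

19.9 m.u.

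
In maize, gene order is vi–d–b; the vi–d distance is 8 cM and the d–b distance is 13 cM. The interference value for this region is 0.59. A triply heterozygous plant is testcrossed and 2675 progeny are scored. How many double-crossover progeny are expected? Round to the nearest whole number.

Map distances give recombination frequencies of 0.080 and 0.130 for the two intervals.
With interference 0.59 (so coincidence = 0.41), expected double-crossover frequency = 0.080 × 0.130 × 0.41 = 0.00426.
Expected number = 0.00426 × 2675 = 11.41 ≈ 11.

11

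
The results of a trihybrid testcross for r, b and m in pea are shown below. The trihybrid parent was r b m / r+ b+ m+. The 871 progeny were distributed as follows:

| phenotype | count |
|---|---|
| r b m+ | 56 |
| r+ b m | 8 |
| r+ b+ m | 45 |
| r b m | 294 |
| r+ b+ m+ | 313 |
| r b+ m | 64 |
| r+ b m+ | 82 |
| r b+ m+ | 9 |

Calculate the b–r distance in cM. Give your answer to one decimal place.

The two rarest classes, r+ b m and r b+ m+, are the double crossovers. Comparing them with the parentals, only the r allele has switched, so r is the middle locus and the order is b – r – m.
Crossovers in the b–r interval produce the single-crossover classes r b+ m and r+ b m+ (64 + 82 = 146) plus the double crossovers (17).
RF(b–r) = (146 + 17) / 871 = 163/871 = 0.1871 → 18.7 cM.

18.7 cM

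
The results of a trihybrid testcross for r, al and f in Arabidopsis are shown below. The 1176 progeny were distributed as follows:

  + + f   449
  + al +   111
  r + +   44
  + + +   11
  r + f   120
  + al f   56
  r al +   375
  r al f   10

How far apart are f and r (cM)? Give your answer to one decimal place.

The two most frequent reciprocal classes, r al + and + + f, are the parental types, so the F1 was r al + / + + f.
The two rarest classes, r al f and + + +, are the double crossovers. Comparing them with the parentals, only the f allele has switched, so f is the middle locus and the order is al – f – r.
Crossovers in the f–r interval produce the single-crossover classes + al + and r + f (111 + 120 = 231) plus the double crossovers (21).
RF(f–r) = (231 + 21) / 1176 = 252/1176 = 0.2143 → 21.4 cM.

21.4 cM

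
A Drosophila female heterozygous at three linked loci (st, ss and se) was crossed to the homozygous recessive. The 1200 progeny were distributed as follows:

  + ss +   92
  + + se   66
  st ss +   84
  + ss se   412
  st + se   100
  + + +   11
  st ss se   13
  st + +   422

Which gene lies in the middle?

The two most frequent reciprocal classes, st + + and + ss se, are the parental types, so the F1 was st + + / + ss se.
The two rarest classes, + + + and st ss se, are the double crossovers. Comparing them with the parentals, only the st allele has switched, so st is the middle locus and the order is ss – st – se.

st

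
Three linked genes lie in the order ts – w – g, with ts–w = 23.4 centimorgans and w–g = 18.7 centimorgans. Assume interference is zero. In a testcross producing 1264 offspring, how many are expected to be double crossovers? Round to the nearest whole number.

Map distances give recombination frequencies of 0.234 and 0.187 for the two intervals.
With no interference, expected double-crossover frequency = 0.234 × 0.187 = 0.04376.
Expected number = 0.04376 × 1264 = 55.31 ≈ 55.

55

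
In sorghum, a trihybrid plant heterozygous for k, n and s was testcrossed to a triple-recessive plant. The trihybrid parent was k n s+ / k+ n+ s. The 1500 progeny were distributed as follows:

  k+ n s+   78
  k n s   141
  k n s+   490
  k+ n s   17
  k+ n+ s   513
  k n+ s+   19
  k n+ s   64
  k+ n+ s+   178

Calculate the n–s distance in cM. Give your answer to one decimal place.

The two rarest classes, k n+ s+ and k+ n s, are the double crossovers. Comparing them with the parentals, only the n allele has switched, so n is the middle locus and the order is k – n – s.
Crossovers in the n–s interval produce the single-crossover classes k n s and k+ n+ s+ (141 + 178 = 319) plus the double crossovers (36).
RF(n–s) = (319 + 36) / 1500 = 355/1500 = 0.2367 → 23.7 cM.

23.7 cM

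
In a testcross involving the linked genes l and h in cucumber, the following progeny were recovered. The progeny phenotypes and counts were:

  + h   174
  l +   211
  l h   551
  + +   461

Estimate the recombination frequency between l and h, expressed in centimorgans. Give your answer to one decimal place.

The two most frequent classes, + + (461) and l h (551), are the parental types, so the F1 was + + / l h.
The recombinant classes are + h and l +: 174 + 211 = 385.
Recombination frequency = 385/1397 = 0.2756 ≈ 27.6%, i.e. 27.6 centimorgans.

27.6 centimorgans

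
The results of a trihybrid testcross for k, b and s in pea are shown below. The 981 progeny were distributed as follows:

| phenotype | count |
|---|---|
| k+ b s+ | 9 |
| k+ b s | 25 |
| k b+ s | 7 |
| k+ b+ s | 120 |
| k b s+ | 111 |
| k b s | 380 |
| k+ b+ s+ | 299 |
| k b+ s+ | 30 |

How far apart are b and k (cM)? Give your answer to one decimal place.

7.2 cM

The two most frequent reciprocal classes, k+ b+ s+ and k b s, are the parental types, so the F1 was k+ b+ s+ / k b s.
The two rarest classes, k+ b s+ and k b+ s, are the double crossovers. Comparing them with the parentals, only the b allele has switched, so b is the middle locus and the order is s – b – k.
Crossovers in the b–k interval produce the single-crossover classes k b+ s+ and k+ b s (30 + 25 = 55) plus the double crossovers (16).
RF(b–k) = (55 + 16) / 981 = 71/981 = 0.0724 → 7.2 cM.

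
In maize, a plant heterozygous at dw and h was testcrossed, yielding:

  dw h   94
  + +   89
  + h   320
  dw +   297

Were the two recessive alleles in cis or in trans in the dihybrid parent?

The two most frequent classes are + h (320) and dw + (297); these are the parental (non-recombinant) types.
So the F1 carried + h on one chromosome and dw + on the other — the recessive alleles are on opposite chromosomes (trans / repulsion).

trans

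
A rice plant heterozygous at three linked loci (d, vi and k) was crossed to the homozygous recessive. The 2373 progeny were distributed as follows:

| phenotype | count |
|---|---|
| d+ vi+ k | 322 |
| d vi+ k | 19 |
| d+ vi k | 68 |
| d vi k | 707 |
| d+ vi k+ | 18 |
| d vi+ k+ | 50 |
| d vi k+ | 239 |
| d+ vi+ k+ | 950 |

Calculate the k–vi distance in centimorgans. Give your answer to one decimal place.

25.2 centimorgans

The two most frequent reciprocal classes, d+ vi+ k+ and d vi k, are the parental types, so the F1 was d+ vi+ k+ / d vi k.
The two rarest classes, d+ vi k+ and d vi+ k, are the double crossovers. Comparing them with the parentals, only the vi allele has switched, so vi is the middle locus and the order is k – vi – d.
Crossovers in the k–vi interval produce the single-crossover classes d+ vi+ k and d vi k+ (322 + 239 = 561) plus the double crossovers (37).
RF(k–vi) = (561 + 37) / 2373 = 598/2373 = 0.2520 → 25.2 centimorgans.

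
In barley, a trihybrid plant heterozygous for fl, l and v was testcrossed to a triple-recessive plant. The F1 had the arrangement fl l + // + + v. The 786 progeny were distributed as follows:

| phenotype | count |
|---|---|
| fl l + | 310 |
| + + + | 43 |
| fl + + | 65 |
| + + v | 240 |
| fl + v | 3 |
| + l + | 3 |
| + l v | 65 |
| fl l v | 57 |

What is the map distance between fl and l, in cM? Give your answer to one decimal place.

The two rarest classes, + l + and fl + v, are the double crossovers. Comparing them with the parentals, only the fl allele has switched, so fl is the middle locus and the order is v – fl – l.
Crossovers in the fl–l interval produce the single-crossover classes fl + + and + l v (65 + 65 = 130) plus the double crossovers (6).
RF(fl–l) = (130 + 6) / 786 = 136/786 = 0.1730 → 17.3 cM.

17.3 cM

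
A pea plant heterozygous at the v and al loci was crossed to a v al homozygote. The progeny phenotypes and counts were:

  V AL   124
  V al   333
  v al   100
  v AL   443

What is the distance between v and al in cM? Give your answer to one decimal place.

22.4 cM

The two most frequent classes, V al (333) and v AL (443), are the parental types, so the F1 was V al / v AL.
The recombinant classes are V AL and v al: 124 + 100 = 224.
Recombination frequency = 224/1000 = 0.2240 ≈ 22.4%, i.e. 22.4 cM.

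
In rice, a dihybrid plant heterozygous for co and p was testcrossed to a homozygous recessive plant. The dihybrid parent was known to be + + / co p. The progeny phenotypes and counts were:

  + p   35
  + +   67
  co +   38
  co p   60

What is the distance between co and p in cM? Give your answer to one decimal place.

36.5 cM

The recombinant classes are + p and co +: 35 + 38 = 73.
Recombination frequency = 73/200 = 0.3650 ≈ 36.5%, i.e. 36.5 cM.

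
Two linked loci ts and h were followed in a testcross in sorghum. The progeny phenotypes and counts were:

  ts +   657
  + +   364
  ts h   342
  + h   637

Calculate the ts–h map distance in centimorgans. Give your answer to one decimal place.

35.3 centimorgans

The two most frequent classes, + h (637) and ts + (657), are the parental types, so the F1 was + h / ts +.
The recombinant classes are + + and ts h: 364 + 342 = 706.
Recombination frequency = 706/2000 = 0.3530 ≈ 35.3%, i.e. 35.3 centimorgans.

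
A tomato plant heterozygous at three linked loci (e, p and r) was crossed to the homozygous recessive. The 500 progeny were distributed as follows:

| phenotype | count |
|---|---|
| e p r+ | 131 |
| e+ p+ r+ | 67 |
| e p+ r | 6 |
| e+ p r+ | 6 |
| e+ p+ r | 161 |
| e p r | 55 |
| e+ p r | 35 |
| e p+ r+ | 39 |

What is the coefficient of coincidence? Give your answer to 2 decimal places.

0.52

The two most frequent reciprocal classes, e p r+ and e+ p+ r, are the parental types, so the F1 was e p r+ / e+ p+ r.
The two rarest classes, e+ p r+ and e p+ r, are the double crossovers. Comparing them with the parentals, only the e allele has switched, so e is the middle locus and the order is r – e – p.
r–e: (122 + 12)/500 = 0.2680; e–p: (74 + 12)/500 = 0.1720.
Expected DCO frequency = 0.2680 × 0.1720 ≈ 0.04610; observed = 12/500 ≈ 0.02400.
Coefficient of coincidence = 0.02400/0.04610 ≈ 0.52.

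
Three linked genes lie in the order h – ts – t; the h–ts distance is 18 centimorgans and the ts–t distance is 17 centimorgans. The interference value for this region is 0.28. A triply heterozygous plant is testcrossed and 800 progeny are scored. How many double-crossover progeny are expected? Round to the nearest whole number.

Map distances give recombination frequencies of 0.180 and 0.170 for the two intervals.
With interference 0.28 (so coincidence = 0.72), expected double-crossover frequency = 0.180 × 0.170 × 0.72 = 0.02203.
Expected number = 0.02203 × 800 = 17.63 ≈ 18.

18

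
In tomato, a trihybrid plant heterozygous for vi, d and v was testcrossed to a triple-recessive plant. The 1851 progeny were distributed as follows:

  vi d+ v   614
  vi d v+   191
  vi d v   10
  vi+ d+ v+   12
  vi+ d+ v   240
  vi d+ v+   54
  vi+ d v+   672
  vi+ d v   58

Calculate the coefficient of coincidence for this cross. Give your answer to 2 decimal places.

0.67

The two most frequent reciprocal classes, vi d+ v and vi+ d v+, are the parental types, so the F1 was vi d+ v / vi+ d v+.
The two rarest classes, vi d v and vi+ d+ v+, are the double crossovers. Comparing them with the parentals, only the d allele has switched, so d is the middle locus and the order is vi – d – v.
vi–d: (431 + 22)/1851 = 0.2447; d–v: (112 + 22)/1851 = 0.0724.
Expected DCO frequency = 0.2447 × 0.0724 ≈ 0.01772; observed = 22/1851 ≈ 0.01189.
Coefficient of coincidence = 0.01189/0.01772 ≈ 0.67.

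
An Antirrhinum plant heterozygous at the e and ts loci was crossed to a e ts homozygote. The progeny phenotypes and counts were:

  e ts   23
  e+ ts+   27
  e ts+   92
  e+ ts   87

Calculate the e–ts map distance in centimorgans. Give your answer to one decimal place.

The two most frequent classes, e+ ts (87) and e ts+ (92), are the parental types, so the F1 was e+ ts / e ts+.
The recombinant classes are e+ ts+ and e ts: 27 + 23 = 50.
Recombination frequency = 50/229 = 0.2183 ≈ 21.8%, i.e. 21.8 centimorgans.

21.8 centimorgans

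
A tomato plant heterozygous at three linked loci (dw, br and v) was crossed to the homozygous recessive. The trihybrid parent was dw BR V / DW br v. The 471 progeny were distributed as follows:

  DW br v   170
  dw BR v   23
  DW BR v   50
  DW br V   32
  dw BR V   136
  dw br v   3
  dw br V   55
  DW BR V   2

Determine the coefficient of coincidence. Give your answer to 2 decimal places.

The two rarest classes, DW BR V and dw br v, are the double crossovers. Comparing them with the parentals, only the dw allele has switched, so dw is the middle locus and the order is br – dw – v.
br–dw: (105 + 5)/471 = 0.2335; dw–v: (55 + 5)/471 = 0.1274.
Expected DCO frequency = 0.2335 × 0.1274 ≈ 0.02975; observed = 5/471 ≈ 0.01062.
Coefficient of coincidence = 0.01062/0.02975 ≈ 0.36.

0.36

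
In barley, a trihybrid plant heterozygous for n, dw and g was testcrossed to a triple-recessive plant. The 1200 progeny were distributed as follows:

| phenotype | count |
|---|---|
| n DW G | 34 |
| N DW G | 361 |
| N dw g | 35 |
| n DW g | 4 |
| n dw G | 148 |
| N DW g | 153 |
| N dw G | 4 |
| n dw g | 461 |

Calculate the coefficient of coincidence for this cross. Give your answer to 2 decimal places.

The two most frequent reciprocal classes, N DW G and n dw g, are the parental types, so the F1 was N DW G / n dw g.
The two rarest classes, N dw G and n DW g, are the double crossovers. Comparing them with the parentals, only the dw allele has switched, so dw is the middle locus and the order is n – dw – g.
n–dw: (69 + 8)/1200 = 0.0642; dw–g: (301 + 8)/1200 = 0.2575.
Expected DCO frequency = 0.0642 × 0.2575 ≈ 0.01653; observed = 8/1200 ≈ 0.00667.
Coefficient of coincidence = 0.00667/0.01653 ≈ 0.40.

0.40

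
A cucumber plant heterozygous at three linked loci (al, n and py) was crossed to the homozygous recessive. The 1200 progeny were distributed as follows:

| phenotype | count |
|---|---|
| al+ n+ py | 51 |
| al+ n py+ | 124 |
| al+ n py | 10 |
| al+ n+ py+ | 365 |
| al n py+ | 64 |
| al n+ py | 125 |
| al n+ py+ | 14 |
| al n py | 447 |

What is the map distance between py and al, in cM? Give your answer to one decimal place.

11.6 cM

The two most frequent reciprocal classes, al+ n+ py+ and al n py, are the parental types, so the F1 was al+ n+ py+ / al n py.
The two rarest classes, al n+ py+ and al+ n py, are the double crossovers. Comparing them with the parentals, only the al allele has switched, so al is the middle locus and the order is n – al – py.
Crossovers in the al–py interval produce the single-crossover classes al+ n+ py and al n py+ (51 + 64 = 115) plus the double crossovers (24).
RF(al–py) = (115 + 24) / 1200 = 139/1200 = 0.1158 → 11.6 cM.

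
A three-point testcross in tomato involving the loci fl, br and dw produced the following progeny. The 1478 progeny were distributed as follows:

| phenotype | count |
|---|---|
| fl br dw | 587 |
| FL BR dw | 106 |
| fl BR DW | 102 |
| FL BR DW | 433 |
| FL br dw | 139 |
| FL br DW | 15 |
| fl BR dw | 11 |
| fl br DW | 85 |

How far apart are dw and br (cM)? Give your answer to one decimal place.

14.7 cM

The two most frequent reciprocal classes, FL BR DW and fl br dw, are the parental types, so the F1 was FL BR DW / fl br dw.
The two rarest classes, FL br DW and fl BR dw, are the double crossovers. Comparing them with the parentals, only the br allele has switched, so br is the middle locus and the order is dw – br – fl.
Crossovers in the dw–br interval produce the single-crossover classes FL BR dw and fl br DW (106 + 85 = 191) plus the double crossovers (26).
RF(dw–br) = (191 + 26) / 1478 = 217/1478 = 0.1468 → 14.7 cM.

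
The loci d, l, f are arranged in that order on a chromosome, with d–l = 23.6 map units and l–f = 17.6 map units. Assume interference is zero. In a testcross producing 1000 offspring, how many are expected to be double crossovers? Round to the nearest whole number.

42

Map distances give recombination frequencies of 0.236 and 0.176 for the two intervals.
With no interference, expected double-crossover frequency = 0.236 × 0.176 = 0.04154.
Expected number = 0.04154 × 1000 = 41.54 ≈ 42.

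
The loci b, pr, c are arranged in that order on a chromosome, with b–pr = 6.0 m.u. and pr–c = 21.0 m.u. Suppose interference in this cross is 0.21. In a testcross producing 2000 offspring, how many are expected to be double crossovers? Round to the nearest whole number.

Map distances give recombination frequencies of 0.060 and 0.210 for the two intervals.
With interference 0.21 (so coincidence = 0.79), expected double-crossover frequency = 0.060 × 0.210 × 0.79 = 0.00995.
Expected number = 0.00995 × 2000 = 19.91 ≈ 20.

20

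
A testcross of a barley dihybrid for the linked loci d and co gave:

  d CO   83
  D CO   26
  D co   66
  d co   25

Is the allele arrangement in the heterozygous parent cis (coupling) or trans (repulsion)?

The two most frequent classes are D co (66) and d CO (83); these are the parental (non-recombinant) types.
So the F1 carried D co on one chromosome and d CO on the other — the recessive alleles are on opposite chromosomes (trans / repulsion).

trans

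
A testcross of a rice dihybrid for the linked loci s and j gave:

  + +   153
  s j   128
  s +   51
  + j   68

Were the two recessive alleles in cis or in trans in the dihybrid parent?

cis

The two most frequent classes are + + (153) and s j (128); these are the parental (non-recombinant) types.
So the F1 carried + + on one chromosome and s j on the other — the recessive alleles are on the same chromosome (cis / coupling).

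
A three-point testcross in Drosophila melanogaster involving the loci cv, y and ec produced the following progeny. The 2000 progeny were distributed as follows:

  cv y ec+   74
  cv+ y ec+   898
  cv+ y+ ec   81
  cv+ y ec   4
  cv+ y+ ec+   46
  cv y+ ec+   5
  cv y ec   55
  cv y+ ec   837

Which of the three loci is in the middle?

ec

The two most frequent reciprocal classes, cv+ y ec+ and cv y+ ec, are the parental types, so the F1 was cv+ y ec+ / cv y+ ec.
The two rarest classes, cv+ y ec and cv y+ ec+, are the double crossovers. Comparing them with the parentals, only the ec allele has switched, so ec is the middle locus and the order is cv – ec – y.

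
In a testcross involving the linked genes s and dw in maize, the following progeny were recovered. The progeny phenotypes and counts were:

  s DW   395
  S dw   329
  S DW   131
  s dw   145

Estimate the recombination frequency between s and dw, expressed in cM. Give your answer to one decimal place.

The two most frequent classes, S dw (329) and s DW (395), are the parental types, so the F1 was S dw / s DW.
The recombinant classes are S DW and s dw: 131 + 145 = 276.
Recombination frequency = 276/1000 = 0.2760 ≈ 27.6%, i.e. 27.6 cM.

27.6 cM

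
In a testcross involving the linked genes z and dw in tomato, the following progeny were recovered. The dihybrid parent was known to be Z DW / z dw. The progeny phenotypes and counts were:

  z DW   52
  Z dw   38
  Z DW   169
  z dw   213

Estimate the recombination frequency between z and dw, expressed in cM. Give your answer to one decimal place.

The recombinant classes are Z dw and z DW: 38 + 52 = 90.
Recombination frequency = 90/472 = 0.1907 ≈ 19.1%, i.e. 19.1 cM.

19.1 cM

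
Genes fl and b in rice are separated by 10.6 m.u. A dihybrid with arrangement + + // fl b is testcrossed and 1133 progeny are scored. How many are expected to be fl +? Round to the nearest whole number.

60

A map distance of 10.6 m.u. corresponds to a recombination frequency of 0.106.
The F1 is + + / fl b, so fl + is a recombinant gamete class with expected frequency r/2 = 0.106/2 = 0.0530.
Expected number = 0.0530 × 1133 = 60.05 ≈ 60.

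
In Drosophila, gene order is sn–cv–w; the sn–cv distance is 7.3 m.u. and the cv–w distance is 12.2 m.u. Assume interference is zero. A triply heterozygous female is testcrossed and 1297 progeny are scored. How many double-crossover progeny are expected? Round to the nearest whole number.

12

Map distances give recombination frequencies of 0.073 and 0.122 for the two intervals.
With no interference, expected double-crossover frequency = 0.073 × 0.122 = 0.00891.
Expected number = 0.00891 × 1297 = 11.55 ≈ 12.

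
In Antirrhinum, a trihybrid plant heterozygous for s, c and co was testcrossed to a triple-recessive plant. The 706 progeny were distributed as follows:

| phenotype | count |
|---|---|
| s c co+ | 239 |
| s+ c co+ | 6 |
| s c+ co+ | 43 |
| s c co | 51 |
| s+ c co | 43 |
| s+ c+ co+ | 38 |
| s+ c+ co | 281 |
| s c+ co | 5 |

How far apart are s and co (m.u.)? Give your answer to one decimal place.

The two most frequent reciprocal classes, s c co+ and s+ c+ co, are the parental types, so the F1 was s c co+ / s+ c+ co.
The two rarest classes, s+ c co+ and s c+ co, are the double crossovers. Comparing them with the parentals, only the s allele has switched, so s is the middle locus and the order is co – s – c.
Crossovers in the co–s interval produce the single-crossover classes s c co and s+ c+ co+ (51 + 38 = 89) plus the double crossovers (11).
RF(co–s) = (89 + 11) / 706 = 100/706 = 0.1416 → 14.2 m.u.

14.2 m.u.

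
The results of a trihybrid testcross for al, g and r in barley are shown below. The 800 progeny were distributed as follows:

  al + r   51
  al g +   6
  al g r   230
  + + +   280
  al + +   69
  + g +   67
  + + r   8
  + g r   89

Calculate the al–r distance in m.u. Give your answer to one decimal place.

21.5 m.u.

The two most frequent reciprocal classes, al g r and + + +, are the parental types, so the F1 was al g r / + + +.
The two rarest classes, al g + and + + r, are the double crossovers. Comparing them with the parentals, only the r allele has switched, so r is the middle locus and the order is al – r – g.
Crossovers in the al–r interval produce the single-crossover classes + g r and al + + (89 + 69 = 158) plus the double crossovers (14).
RF(al–r) = (158 + 14) / 800 = 172/800 = 0.2150 → 21.5 m.u.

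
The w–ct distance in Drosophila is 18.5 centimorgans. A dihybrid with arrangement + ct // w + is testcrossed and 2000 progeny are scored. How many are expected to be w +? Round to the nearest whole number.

815

A map distance of 18.5 centimorgans corresponds to a recombination frequency of 0.185.
The F1 is + ct / w +, so w + is a parental gamete class with expected frequency (1 − r)/2 = 0.815/2 = 0.4075.
Expected number = 0.4075 × 2000 = 815.00 ≈ 815.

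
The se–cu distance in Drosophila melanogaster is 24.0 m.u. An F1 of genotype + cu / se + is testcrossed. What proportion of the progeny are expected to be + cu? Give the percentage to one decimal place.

38.0%

A map distance of 24.0 m.u. corresponds to a recombination frequency of 0.240.
The F1 is + cu / se +, so + cu is a parental gamete class with expected frequency (1 − r)/2 = 0.760/2 = 0.3800.
That is 0.3800 = 38.0% of the progeny.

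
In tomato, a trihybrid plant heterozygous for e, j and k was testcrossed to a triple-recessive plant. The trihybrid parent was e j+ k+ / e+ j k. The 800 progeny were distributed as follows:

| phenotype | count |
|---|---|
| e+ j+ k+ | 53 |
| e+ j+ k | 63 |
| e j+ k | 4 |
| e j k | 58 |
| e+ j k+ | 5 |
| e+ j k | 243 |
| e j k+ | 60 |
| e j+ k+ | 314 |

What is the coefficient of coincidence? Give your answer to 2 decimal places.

The two rarest classes, e j+ k and e+ j k+, are the double crossovers. Comparing them with the parentals, only the k allele has switched, so k is the middle locus and the order is e – k – j.
e–k: (111 + 9)/800 = 0.1500; k–j: (123 + 9)/800 = 0.1650.
Expected DCO frequency = 0.1500 × 0.1650 ≈ 0.02475; observed = 9/800 ≈ 0.01125.
Coefficient of coincidence = 0.01125/0.02475 ≈ 0.45.

0.45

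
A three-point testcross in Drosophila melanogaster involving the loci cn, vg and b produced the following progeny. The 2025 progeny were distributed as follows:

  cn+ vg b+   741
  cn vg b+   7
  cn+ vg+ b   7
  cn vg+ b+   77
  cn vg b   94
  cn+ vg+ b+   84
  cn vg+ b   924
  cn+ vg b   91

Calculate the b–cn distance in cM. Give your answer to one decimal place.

9.0 cM

The two most frequent reciprocal classes, cn vg+ b and cn+ vg b+, are the parental types, so the F1 was cn vg+ b / cn+ vg b+.
The two rarest classes, cn+ vg+ b and cn vg b+, are the double crossovers. Comparing them with the parentals, only the cn allele has switched, so cn is the middle locus and the order is vg – cn – b.
Crossovers in the cn–b interval produce the single-crossover classes cn vg+ b+ and cn+ vg b (77 + 91 = 168) plus the double crossovers (14).
RF(cn–b) = (168 + 14) / 2025 = 182/2025 = 0.0899 → 9.0 cM.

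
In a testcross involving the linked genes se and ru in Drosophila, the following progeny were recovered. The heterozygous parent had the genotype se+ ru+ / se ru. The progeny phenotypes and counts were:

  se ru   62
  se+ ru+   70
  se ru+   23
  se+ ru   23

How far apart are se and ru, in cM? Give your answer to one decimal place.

The recombinant classes are se+ ru and se ru+: 23 + 23 = 46.
Recombination frequency = 46/178 = 0.2584 ≈ 25.8%, i.e. 25.8 cM.

25.8 cM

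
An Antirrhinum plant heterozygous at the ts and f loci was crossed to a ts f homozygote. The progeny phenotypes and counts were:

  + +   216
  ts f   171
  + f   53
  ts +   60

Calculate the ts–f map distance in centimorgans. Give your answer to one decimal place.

22.6 centimorgans

The two most frequent classes, + + (216) and ts f (171), are the parental types, so the F1 was + + / ts f.
The recombinant classes are + f and ts +: 53 + 60 = 113.
Recombination frequency = 113/500 = 0.2260 ≈ 22.6%, i.e. 22.6 centimorgans.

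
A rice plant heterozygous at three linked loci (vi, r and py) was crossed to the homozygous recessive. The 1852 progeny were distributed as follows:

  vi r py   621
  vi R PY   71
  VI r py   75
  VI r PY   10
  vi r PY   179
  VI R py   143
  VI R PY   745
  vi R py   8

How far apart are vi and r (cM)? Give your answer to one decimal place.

8.9 cM

The two most frequent reciprocal classes, vi r py and VI R PY, are the parental types, so the F1 was vi r py / VI R PY.
The two rarest classes, vi R py and VI r PY, are the double crossovers. Comparing them with the parentals, only the r allele has switched, so r is the middle locus and the order is vi – r – py.
Crossovers in the vi–r interval produce the single-crossover classes VI r py and vi R PY (75 + 71 = 146) plus the double crossovers (18).
RF(vi–r) = (146 + 18) / 1852 = 164/1852 = 0.0886 → 8.9 cM.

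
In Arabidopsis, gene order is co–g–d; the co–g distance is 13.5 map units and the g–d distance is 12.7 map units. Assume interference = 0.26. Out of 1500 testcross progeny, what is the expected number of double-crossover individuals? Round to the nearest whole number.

19

Map distances give recombination frequencies of 0.135 and 0.127 for the two intervals.
With interference 0.26 (so coincidence = 0.74), expected double-crossover frequency = 0.135 × 0.127 × 0.74 = 0.01269.
Expected number = 0.01269 × 1500 = 19.03 ≈ 19.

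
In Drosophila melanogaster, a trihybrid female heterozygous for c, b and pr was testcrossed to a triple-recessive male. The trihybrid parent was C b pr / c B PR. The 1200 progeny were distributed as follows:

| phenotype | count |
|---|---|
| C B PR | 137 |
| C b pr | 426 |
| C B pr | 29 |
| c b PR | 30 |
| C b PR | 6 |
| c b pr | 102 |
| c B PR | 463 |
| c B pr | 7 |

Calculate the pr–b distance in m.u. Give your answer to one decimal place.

6.0 m.u.

The two rarest classes, C b PR and c B pr, are the double crossovers. Comparing them with the parentals, only the pr allele has switched, so pr is the middle locus and the order is b – pr – c.
Crossovers in the b–pr interval produce the single-crossover classes C B pr and c b PR (29 + 30 = 59) plus the double crossovers (13).
RF(b–pr) = (59 + 13) / 1200 = 72/1200 = 0.0600 → 6.0 m.u.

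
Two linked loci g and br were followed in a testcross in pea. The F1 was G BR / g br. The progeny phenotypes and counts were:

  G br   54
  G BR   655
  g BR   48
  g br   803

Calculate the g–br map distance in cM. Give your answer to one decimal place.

The recombinant classes are G br and g BR: 54 + 48 = 102.
Recombination frequency = 102/1560 = 0.0654 ≈ 6.5%, i.e. 6.5 cM.

6.5 cM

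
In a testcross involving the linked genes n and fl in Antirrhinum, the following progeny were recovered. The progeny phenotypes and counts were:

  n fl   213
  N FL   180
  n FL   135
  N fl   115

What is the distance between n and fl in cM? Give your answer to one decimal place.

38.9 cM

The two most frequent classes, N FL (180) and n fl (213), are the parental types, so the F1 was N FL / n fl.
The recombinant classes are N fl and n FL: 115 + 135 = 250.
Recombination frequency = 250/643 = 0.3888 ≈ 38.9%, i.e. 38.9 cM.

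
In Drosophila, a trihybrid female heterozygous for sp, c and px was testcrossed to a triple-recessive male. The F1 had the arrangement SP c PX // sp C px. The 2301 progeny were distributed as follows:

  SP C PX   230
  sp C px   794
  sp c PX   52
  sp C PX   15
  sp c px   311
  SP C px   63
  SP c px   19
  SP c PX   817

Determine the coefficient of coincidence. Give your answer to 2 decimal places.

The two rarest classes, SP c px and sp C PX, are the double crossovers. Comparing them with the parentals, only the px allele has switched, so px is the middle locus and the order is c – px – sp.
c–px: (541 + 34)/2301 = 0.2499; px–sp: (115 + 34)/2301 = 0.0648.
Expected DCO frequency = 0.2499 × 0.0648 ≈ 0.01619; observed = 34/2301 ≈ 0.01478.
Coefficient of coincidence = 0.01478/0.01619 ≈ 0.91.

0.91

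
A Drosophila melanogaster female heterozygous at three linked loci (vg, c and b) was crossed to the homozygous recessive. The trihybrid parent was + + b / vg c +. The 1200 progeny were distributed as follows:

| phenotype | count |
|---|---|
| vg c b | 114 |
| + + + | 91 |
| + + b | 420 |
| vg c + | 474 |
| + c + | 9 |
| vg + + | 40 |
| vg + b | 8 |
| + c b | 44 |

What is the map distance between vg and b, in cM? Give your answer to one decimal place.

The two rarest classes, vg + b and + c +, are the double crossovers. Comparing them with the parentals, only the vg allele has switched, so vg is the middle locus and the order is b – vg – c.
Crossovers in the b–vg interval produce the single-crossover classes + + + and vg c b (91 + 114 = 205) plus the double crossovers (17).
RF(b–vg) = (205 + 17) / 1200 = 222/1200 = 0.1850 → 18.5 cM.

18.5 cM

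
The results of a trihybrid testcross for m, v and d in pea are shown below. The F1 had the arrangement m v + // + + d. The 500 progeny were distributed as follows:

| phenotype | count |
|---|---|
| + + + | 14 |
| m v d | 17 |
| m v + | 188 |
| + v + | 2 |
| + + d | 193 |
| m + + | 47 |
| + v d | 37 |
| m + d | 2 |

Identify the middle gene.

m

The two rarest classes, + v + and m + d, are the double crossovers. Comparing them with the parentals, only the m allele has switched, so m is the middle locus and the order is v – m – d.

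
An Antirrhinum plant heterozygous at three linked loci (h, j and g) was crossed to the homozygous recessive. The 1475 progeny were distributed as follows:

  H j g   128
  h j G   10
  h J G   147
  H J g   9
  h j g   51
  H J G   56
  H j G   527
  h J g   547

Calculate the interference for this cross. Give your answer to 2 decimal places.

The two most frequent reciprocal classes, H j G and h J g, are the parental types, so the F1 was H j G / h J g.
The two rarest classes, h j G and H J g, are the double crossovers. Comparing them with the parentals, only the h allele has switched, so h is the middle locus and the order is j – h – g.
j–h: (107 + 19)/1475 = 0.0854; h–g: (275 + 19)/1475 = 0.1993.
Expected DCO frequency = 0.0854 × 0.1993 ≈ 0.01702; observed = 19/1475 ≈ 0.01288.
Coefficient of coincidence = 0.01288/0.01702 ≈ 0.76; interference = 1 − 0.76 = 0.24.

0.24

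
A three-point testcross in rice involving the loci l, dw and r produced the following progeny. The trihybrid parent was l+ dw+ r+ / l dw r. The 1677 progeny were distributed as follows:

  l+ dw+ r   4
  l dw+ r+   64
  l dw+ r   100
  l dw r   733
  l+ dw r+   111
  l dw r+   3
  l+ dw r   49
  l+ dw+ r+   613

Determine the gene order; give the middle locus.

The two rarest classes, l+ dw+ r and l dw r+, are the double crossovers. Comparing them with the parentals, only the r allele has switched, so r is the middle locus and the order is dw – r – l.

r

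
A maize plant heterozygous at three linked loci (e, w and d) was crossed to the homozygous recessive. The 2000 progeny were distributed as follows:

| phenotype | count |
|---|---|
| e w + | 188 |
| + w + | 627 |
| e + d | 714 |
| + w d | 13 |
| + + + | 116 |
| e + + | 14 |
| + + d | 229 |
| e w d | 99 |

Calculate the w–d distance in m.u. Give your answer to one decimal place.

The two most frequent reciprocal classes, e + d and + w +, are the parental types, so the F1 was e + d / + w +.
The two rarest classes, e + + and + w d, are the double crossovers. Comparing them with the parentals, only the d allele has switched, so d is the middle locus and the order is w – d – e.
Crossovers in the w–d interval produce the single-crossover classes e w d and + + + (99 + 116 = 215) plus the double crossovers (27).
RF(w–d) = (215 + 27) / 2000 = 242/2000 = 0.1210 → 12.1 m.u.

12.1 m.u.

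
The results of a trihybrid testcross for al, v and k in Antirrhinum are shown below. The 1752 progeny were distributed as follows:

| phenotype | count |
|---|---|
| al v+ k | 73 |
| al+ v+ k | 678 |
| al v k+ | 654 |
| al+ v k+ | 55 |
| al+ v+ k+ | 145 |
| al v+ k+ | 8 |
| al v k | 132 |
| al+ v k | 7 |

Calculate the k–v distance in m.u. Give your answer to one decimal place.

The two most frequent reciprocal classes, al+ v+ k and al v k+, are the parental types, so the F1 was al+ v+ k / al v k+.
The two rarest classes, al+ v k and al v+ k+, are the double crossovers. Comparing them with the parentals, only the v allele has switched, so v is the middle locus and the order is k – v – al.
Crossovers in the k–v interval produce the single-crossover classes al+ v+ k+ and al v k (145 + 132 = 277) plus the double crossovers (15).
RF(k–v) = (277 + 15) / 1752 = 292/1752 = 0.1667 → 16.7 m.u.

16.7 m.u.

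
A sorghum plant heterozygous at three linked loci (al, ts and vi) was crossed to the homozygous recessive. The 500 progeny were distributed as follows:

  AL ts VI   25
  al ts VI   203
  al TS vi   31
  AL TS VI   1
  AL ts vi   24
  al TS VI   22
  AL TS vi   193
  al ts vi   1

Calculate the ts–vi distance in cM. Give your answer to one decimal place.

9.6 cM

The two most frequent reciprocal classes, al ts VI and AL TS vi, are the parental types, so the F1 was al ts VI / AL TS vi.
The two rarest classes, al ts vi and AL TS VI, are the double crossovers. Comparing them with the parentals, only the vi allele has switched, so vi is the middle locus and the order is ts – vi – al.
Crossovers in the ts–vi interval produce the single-crossover classes al TS VI and AL ts vi (22 + 24 = 46) plus the double crossovers (2).
RF(ts–vi) = (46 + 2) / 500 = 48/500 = 0.0960 → 9.6 cM.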